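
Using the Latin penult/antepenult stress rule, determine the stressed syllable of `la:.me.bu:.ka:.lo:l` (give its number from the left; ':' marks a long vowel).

4

Classical Latin: stress the penult if heavy (long vowel or closed), else the antepenult.
Weights: 3 bu: H, 4 ka: H, 5 lo:l H.
The penult (syllable 4, ka:) is heavy, so it takes stress.
Stress on syllable 4: la:.me.bu:.ˈka:.lo:l.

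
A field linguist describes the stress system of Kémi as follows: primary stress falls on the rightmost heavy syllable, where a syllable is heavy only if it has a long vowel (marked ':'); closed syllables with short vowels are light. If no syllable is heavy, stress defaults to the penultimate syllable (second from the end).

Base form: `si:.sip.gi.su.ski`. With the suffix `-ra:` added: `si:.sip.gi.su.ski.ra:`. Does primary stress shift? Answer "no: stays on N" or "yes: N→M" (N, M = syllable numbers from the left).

Base `si:.sip.gi.su.ski` (5 syllables):
  Weights: 1 si: H, 2 sip L, 3 gi L, 4 su L, 5 ski L.
  Heavy syllables in the domain: 1. The rightmost is syllable 1 (si:).
  → primary stress on syllable 1.
Suffixed `si:.sip.gi.su.ski.ra:` (6 syllables):
  Weights: 1 si: H, 2 sip L, 3 gi L, 4 su L, 5 ski L, 6 ra: H.
  Heavy syllables in the domain: 1, 6. The rightmost is syllable 6 (ra:).
  → primary stress on syllable 6.

yes: 1→6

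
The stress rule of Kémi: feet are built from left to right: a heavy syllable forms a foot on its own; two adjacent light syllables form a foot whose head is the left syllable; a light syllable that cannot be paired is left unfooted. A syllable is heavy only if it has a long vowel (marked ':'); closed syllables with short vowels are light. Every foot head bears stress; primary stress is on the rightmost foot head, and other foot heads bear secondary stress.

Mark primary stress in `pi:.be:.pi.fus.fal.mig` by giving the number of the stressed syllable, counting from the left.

Weights: 1 pi: H, 2 be: H, 3 pi L, 4 fus L, 5 fal L, 6 mig L.
Parse left to right (heavy = foot alone; LL = one foot; stranded L unfooted): (ˈpi:) (ˈbe:) (ˈpi.fus) (ˈfal.mig).
Foot heads: 1, 2, 3, 5.
Primary stress on the rightmost head = syllable 5.
Primary stress: syllable 5 → pi:.be:.pi.fus.ˈfal.mig.

5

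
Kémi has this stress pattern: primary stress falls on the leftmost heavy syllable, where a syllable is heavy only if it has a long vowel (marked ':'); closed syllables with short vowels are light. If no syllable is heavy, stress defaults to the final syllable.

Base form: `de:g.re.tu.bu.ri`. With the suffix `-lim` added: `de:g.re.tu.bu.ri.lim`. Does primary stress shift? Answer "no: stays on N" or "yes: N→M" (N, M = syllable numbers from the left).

no: stays on 1

Base `de:g.re.tu.bu.ri` (5 syllables):
  Weights: 1 de:g H, 2 re L, 3 tu L, 4 bu L, 5 ri L.
  Heavy syllables in the domain: 1. The leftmost is syllable 1 (de:g).
  → primary stress on syllable 1.
Suffixed `de:g.re.tu.bu.ri.lim` (6 syllables):
  Weights: 1 de:g H, 2 re L, 3 tu L, 4 bu L, 5 ri L, 6 lim L.
  Heavy syllables in the domain: 1. The leftmost is syllable 1 (de:g).
  → primary stress on syllable 1.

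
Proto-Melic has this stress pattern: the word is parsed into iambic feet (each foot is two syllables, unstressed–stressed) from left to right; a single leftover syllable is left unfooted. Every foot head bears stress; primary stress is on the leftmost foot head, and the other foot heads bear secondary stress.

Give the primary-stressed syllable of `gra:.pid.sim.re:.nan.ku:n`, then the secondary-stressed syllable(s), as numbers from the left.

Parse left to right into iambic (σˈσ) feet: (gra:.ˈpid) (sim.ˈre:) (nan.ˈku:n).
Foot heads (stressed positions): 2, 4, 6.
End Rule Leftmost: primary stress on the leftmost head = syllable 2.
Secondary stress on 4, 6: gra:.ˈpid.sim.ˌre:.nan.ˌku:n.

primary 2, secondary 4, 6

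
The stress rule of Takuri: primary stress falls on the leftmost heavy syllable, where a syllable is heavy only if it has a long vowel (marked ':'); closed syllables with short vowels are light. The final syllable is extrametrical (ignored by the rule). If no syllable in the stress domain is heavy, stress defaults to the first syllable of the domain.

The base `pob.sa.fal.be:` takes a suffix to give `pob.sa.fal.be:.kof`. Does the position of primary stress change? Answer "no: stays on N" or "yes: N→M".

yes: 1→4

Base `pob.sa.fal.be:` (4 syllables):
  The final syllable (4, be:) is extrametrical; the stress domain is syllables 1–3.
  Weights: 1 pob L, 2 sa L, 3 fal L.
  No heavy syllable in the domain; default to the first syllable of the domain = syllable 1.
  → primary stress on syllable 1.
Suffixed `pob.sa.fal.be:.kof` (5 syllables):
  The final syllable (5, kof) is extrametrical; the stress domain is syllables 1–4.
  Weights: 1 pob L, 2 sa L, 3 fal L, 4 be: H.
  Heavy syllables in the domain: 4. The leftmost is syllable 4 (be:).
  → primary stress on syllable 4.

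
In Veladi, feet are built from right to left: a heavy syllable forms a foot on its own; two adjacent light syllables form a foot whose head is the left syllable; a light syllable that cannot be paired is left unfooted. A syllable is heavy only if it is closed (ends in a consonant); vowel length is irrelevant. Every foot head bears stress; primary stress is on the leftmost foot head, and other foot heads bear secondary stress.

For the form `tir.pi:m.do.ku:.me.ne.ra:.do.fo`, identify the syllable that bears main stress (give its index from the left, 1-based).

Weights: 1 tir H, 2 pi:m H, 3 do L, 4 ku: L, 5 me L, 6 ne L, 7 ra: L, 8 do L, 9 fo L.
Parse right to left (heavy = foot alone; LL = one foot; stranded L unfooted): (ˈtir) (ˈpi:m) do (ˈku:.me) (ˈne.ra:) (ˈdo.fo).
Foot heads: 1, 2, 4, 6, 8.
Primary stress on the leftmost head = syllable 1.
Primary stress: syllable 1 → ˈtir.pi:m.do.ku:.me.ne.ra:.do.fo.

1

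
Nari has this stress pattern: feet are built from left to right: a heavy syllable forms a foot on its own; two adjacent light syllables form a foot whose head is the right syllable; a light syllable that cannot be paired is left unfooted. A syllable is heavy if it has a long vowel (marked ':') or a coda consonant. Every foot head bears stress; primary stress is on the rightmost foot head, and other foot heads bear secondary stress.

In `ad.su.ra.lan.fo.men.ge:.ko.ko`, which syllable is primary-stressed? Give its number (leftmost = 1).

9

Weights: 1 ad H, 2 su L, 3 ra L, 4 lan H, 5 fo L, 6 men H, 7 ge: H, 8 ko L, 9 ko L.
Parse left to right (heavy = foot alone; LL = one foot; stranded L unfooted): (ˈad) (su.ˈra) (ˈlan) fo (ˈmen) (ˈge:) (ko.ˈko).
Foot heads: 1, 3, 4, 6, 7, 9.
Primary stress on the rightmost head = syllable 9.
Primary stress: syllable 9 → ad.su.ra.lan.fo.men.ge:.ko.ˈko.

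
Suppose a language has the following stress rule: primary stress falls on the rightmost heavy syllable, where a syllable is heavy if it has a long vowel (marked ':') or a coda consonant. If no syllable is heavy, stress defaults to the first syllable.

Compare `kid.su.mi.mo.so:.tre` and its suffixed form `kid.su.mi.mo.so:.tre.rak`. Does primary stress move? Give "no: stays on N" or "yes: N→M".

Base `kid.su.mi.mo.so:.tre` (6 syllables):
  Weights: 1 kid H, 2 su L, 3 mi L, 4 mo L, 5 so: H, 6 tre L.
  Heavy syllables in the domain: 1, 5. The rightmost is syllable 5 (so:).
  → primary stress on syllable 5.
Suffixed `kid.su.mi.mo.so:.tre.rak` (7 syllables):
  Weights: 1 kid H, 2 su L, 3 mi L, 4 mo L, 5 so: H, 6 tre L, 7 rak H.
  Heavy syllables in the domain: 1, 5, 7. The rightmost is syllable 7 (rak).
  → primary stress on syllable 7.

yes: 5→7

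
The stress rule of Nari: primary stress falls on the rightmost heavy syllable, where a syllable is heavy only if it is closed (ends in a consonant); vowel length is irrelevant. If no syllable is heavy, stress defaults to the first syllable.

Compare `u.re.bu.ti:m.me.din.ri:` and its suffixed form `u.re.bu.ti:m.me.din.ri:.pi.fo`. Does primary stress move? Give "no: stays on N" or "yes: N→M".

no: stays on 6

Base `u.re.bu.ti:m.me.din.ri:` (7 syllables):
  Weights: 1 u L, 2 re L, 3 bu L, 4 ti:m H, 5 me L, 6 din H, 7 ri: L.
  Heavy syllables in the domain: 4, 6. The rightmost is syllable 6 (din).
  → primary stress on syllable 6.
Suffixed `u.re.bu.ti:m.me.din.ri:.pi.fo` (9 syllables):
  Weights: 1 u L, 2 re L, 3 bu L, 4 ti:m H, 5 me L, 6 din H, 7 ri: L, 8 pi L, 9 fo L.
  Heavy syllables in the domain: 4, 6. The rightmost is syllable 6 (din).
  → primary stress on syllable 6.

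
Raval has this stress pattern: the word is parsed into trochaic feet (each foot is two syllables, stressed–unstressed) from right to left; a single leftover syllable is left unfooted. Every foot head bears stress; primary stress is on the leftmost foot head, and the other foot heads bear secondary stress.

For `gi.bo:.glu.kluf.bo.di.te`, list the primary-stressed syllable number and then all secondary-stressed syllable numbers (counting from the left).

Parse right to left into trochaic (ˈσσ) feet: gi (ˈbo:.glu) (ˈkluf.bo) (ˈdi.te). Syllable 1 is left unfooted.
Foot heads (stressed positions): 2, 4, 6.
End Rule Leftmost: primary stress on the leftmost head = syllable 2.
Secondary stress on 4, 6: gi.ˈbo:.glu.ˌkluf.bo.ˌdi.te.

primary 2, secondary 4, 6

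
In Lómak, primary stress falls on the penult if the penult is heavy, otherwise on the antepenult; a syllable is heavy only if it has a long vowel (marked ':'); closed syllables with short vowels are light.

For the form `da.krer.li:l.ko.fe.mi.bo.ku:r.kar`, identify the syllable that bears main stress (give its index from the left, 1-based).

Weights: 7 bo L, 8 ku:r H, 9 kar L.
The penult (syllable 8, ku:r) is heavy, so it takes stress.
Primary stress: syllable 8 → da.krer.li:l.ko.fe.mi.bo.ˈku:r.kar.

8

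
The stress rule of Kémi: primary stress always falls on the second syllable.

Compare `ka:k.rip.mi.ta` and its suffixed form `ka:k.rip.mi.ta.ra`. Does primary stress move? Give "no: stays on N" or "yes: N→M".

no: stays on 2

Base `ka:k.rip.mi.ta` (4 syllables):
  The word has 4 syllables; the second syllable is syllable 2 (rip).
  → primary stress on syllable 2.
Suffixed `ka:k.rip.mi.ta.ra` (5 syllables):
  The word has 5 syllables; the second syllable is syllable 2 (rip).
  → primary stress on syllable 2.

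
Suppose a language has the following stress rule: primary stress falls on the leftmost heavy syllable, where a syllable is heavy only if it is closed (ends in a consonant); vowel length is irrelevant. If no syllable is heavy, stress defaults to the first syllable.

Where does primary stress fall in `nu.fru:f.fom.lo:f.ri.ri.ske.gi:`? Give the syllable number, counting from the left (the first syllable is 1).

Weights: 1 nu L, 2 fru:f H, 3 fom H, 4 lo:f H, 5 ri L, 6 ri L, 7 ske L, 8 gi: L.
Heavy syllables in the domain: 2, 3, 4. The leftmost is syllable 2 (fru:f).
Primary stress: syllable 2 → nu.ˈfru:f.fom.lo:f.ri.ri.ske.gi:.

2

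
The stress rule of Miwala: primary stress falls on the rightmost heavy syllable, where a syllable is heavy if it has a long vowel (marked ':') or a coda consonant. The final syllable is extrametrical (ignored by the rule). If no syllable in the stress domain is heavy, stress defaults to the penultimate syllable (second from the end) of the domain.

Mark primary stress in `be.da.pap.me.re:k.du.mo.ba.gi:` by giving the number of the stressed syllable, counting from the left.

5

The final syllable (9, gi:) is extrametrical; the stress domain is syllables 1–8.
Weights: 1 be L, 2 da L, 3 pap H, 4 me L, 5 re:k H, 6 du L, 7 mo L, 8 ba L.
Heavy syllables in the domain: 3, 5. The rightmost is syllable 5 (re:k).
Primary stress: syllable 5 → be.da.pap.me.ˈre:k.du.mo.ba.gi:.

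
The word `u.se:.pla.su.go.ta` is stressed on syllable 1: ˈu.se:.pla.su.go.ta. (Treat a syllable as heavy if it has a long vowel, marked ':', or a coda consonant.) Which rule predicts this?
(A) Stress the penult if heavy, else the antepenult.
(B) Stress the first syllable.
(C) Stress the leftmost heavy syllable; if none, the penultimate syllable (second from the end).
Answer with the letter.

B

Rule A → syllable 4 (observed: 1).
Rule B → syllable 1 ✓.
Rule C → syllable 2 (observed: 1).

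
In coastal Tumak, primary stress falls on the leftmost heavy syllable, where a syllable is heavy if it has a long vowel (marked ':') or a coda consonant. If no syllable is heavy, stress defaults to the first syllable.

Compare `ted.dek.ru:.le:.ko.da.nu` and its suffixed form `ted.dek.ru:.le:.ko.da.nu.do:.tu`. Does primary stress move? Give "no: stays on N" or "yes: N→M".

no: stays on 1

Base `ted.dek.ru:.le:.ko.da.nu` (7 syllables):
  Weights: 1 ted H, 2 dek H, 3 ru: H, 4 le: H, 5 ko L, 6 da L, 7 nu L.
  Heavy syllables in the domain: 1, 2, 3, 4. The leftmost is syllable 1 (ted).
  → primary stress on syllable 1.
Suffixed `ted.dek.ru:.le:.ko.da.nu.do:.tu` (9 syllables):
  Weights: 1 ted H, 2 dek H, 3 ru: H, 4 le: H, 5 ko L, 6 da L, 7 nu L, 8 do: H, 9 tu L.
  Heavy syllables in the domain: 1, 2, 3, 4, 8. The leftmost is syllable 1 (ted).
  → primary stress on syllable 1.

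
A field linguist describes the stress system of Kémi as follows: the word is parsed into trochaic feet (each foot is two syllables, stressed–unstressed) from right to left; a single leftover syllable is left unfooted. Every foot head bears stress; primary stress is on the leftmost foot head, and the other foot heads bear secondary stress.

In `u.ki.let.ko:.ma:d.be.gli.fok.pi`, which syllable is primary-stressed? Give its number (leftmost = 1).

Parse right to left into trochaic (ˈσσ) feet: u (ˈki.let) (ˈko:.ma:d) (ˈbe.gli) (ˈfok.pi). Syllable 1 is left unfooted.
Foot heads (stressed positions): 2, 4, 6, 8.
End Rule Leftmost: primary stress on the leftmost head = syllable 2.
Primary stress: syllable 2 → u.ˈki.let.ko:.ma:d.be.gli.fok.pi.

2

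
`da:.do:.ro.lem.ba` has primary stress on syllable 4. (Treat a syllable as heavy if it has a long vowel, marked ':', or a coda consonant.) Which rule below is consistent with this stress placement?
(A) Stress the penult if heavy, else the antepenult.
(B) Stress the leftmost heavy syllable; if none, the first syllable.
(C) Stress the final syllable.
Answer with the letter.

A

Rule A → syllable 4 ✓.
Rule B → syllable 1 (observed: 4).
Rule C → syllable 5 (observed: 4).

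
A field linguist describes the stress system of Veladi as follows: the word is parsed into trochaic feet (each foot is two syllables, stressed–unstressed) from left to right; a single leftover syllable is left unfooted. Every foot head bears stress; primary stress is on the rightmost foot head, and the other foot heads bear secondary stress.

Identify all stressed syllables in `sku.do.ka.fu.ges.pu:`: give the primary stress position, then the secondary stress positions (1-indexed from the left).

Parse left to right into trochaic (ˈσσ) feet: (ˈsku.do) (ˈka.fu) (ˈges.pu:).
Foot heads (stressed positions): 1, 3, 5.
End Rule Rightmost: primary stress on the rightmost head = syllable 5.
Secondary stress on 1, 3: ˌsku.do.ˌka.fu.ˈges.pu:.

primary 5, secondary 1, 3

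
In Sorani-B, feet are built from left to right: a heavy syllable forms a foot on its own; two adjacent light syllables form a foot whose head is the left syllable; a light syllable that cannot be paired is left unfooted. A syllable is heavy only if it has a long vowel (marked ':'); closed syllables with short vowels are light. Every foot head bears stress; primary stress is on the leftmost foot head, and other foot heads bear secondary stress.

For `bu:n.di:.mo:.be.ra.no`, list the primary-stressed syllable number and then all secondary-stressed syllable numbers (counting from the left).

primary 1, secondary 2, 3, 4

Weights: 1 bu:n H, 2 di: H, 3 mo: H, 4 be L, 5 ra L, 6 no L.
Parse left to right (heavy = foot alone; LL = one foot; stranded L unfooted): (ˈbu:n) (ˈdi:) (ˈmo:) (ˈbe.ra) no.
Foot heads: 1, 2, 3, 4.
Primary stress on the leftmost head = syllable 1.
Secondary stress on 2, 3, 4: ˈbu:n.ˌdi:.ˌmo:.ˌbe.ra.no.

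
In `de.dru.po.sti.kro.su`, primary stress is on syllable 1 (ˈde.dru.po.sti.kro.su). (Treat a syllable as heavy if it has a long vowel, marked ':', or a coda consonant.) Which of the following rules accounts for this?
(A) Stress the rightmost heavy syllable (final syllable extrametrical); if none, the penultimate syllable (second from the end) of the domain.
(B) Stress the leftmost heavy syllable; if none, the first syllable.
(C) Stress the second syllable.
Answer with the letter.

B

Rule A → syllable 4 (observed: 1).
Rule B → syllable 1 ✓.
Rule C → syllable 2 (observed: 1).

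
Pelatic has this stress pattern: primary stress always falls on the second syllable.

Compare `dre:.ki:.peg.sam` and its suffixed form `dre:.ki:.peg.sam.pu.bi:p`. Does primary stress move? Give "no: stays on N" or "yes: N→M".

Base `dre:.ki:.peg.sam` (4 syllables):
  The word has 4 syllables; the second syllable is syllable 2 (ki:).
  → primary stress on syllable 2.
Suffixed `dre:.ki:.peg.sam.pu.bi:p` (6 syllables):
  The word has 6 syllables; the second syllable is syllable 2 (ki:).
  → primary stress on syllable 2.

no: stays on 2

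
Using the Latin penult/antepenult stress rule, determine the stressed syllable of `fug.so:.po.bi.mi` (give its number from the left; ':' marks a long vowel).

Classical Latin: stress the penult if heavy (long vowel or closed), else the antepenult.
Weights: 3 po L, 4 bi L, 5 mi L.
The penult (syllable 4, bi) is light, so stress falls on the antepenult (syllable 3, po).
Stress on syllable 3: fug.so:.ˈpo.bi.mi.

3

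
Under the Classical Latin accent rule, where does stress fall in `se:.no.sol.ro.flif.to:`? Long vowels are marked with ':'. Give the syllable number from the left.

5

Classical Latin: stress the penult if heavy (long vowel or closed), else the antepenult.
Weights: 4 ro L, 5 flif H, 6 to: H.
The penult (syllable 5, flif) is heavy, so it takes stress.
Stress on syllable 5: se:.no.sol.ro.ˈflif.to:.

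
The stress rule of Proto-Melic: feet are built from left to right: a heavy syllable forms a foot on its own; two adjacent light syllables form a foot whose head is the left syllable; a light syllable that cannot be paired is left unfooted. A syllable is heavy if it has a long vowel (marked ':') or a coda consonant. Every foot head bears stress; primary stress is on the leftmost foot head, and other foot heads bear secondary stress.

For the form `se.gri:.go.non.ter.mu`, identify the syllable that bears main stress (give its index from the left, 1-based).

2

Weights: 1 se L, 2 gri: H, 3 go L, 4 non H, 5 ter H, 6 mu L.
Parse left to right (heavy = foot alone; LL = one foot; stranded L unfooted): se (ˈgri:) go (ˈnon) (ˈter) mu.
Foot heads: 2, 4, 5.
Primary stress on the leftmost head = syllable 2.
Primary stress: syllable 2 → se.ˈgri:.go.non.ter.mu.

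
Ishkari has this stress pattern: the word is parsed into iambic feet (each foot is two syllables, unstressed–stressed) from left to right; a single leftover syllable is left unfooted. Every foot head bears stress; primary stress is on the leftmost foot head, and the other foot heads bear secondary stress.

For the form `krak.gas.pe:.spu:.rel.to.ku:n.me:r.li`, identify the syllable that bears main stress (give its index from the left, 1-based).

2

Parse left to right into iambic (σˈσ) feet: (krak.ˈgas) (pe:.ˈspu:) (rel.ˈto) (ku:n.ˈme:r) li. Syllable 9 is left unfooted.
Foot heads (stressed positions): 2, 4, 6, 8.
End Rule Leftmost: primary stress on the leftmost head = syllable 2.
Primary stress: syllable 2 → krak.ˈgas.pe:.spu:.rel.to.ku:n.me:r.li.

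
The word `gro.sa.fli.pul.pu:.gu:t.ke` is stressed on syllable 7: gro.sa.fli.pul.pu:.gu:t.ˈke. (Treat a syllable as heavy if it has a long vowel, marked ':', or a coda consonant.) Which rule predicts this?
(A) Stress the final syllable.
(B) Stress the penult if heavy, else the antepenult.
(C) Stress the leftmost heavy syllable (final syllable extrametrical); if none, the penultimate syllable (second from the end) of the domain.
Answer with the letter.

A

Rule A → syllable 7 ✓.
Rule B → syllable 6 (observed: 7).
Rule C → syllable 4 (observed: 7).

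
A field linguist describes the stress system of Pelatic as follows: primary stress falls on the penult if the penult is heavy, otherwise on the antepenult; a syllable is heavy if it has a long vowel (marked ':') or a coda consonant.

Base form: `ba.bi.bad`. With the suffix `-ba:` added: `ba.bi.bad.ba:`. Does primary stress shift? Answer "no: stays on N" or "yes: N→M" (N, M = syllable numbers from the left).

Base `ba.bi.bad` (3 syllables):
  Weights: 1 ba L, 2 bi L, 3 bad H.
  The penult (syllable 2, bi) is light, so stress falls on the antepenult (syllable 1, ba).
  → primary stress on syllable 1.
Suffixed `ba.bi.bad.ba:` (4 syllables):
  Weights: 2 bi L, 3 bad H, 4 ba: H.
  The penult (syllable 3, bad) is heavy, so it takes stress.
  → primary stress on syllable 3.

yes: 1→3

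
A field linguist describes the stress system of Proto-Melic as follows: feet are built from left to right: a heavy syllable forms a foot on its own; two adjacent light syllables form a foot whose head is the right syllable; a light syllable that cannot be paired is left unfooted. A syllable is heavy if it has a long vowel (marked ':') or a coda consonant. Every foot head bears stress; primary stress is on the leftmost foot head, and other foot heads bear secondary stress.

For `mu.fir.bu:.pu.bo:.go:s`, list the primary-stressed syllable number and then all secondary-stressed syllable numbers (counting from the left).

Weights: 1 mu L, 2 fir H, 3 bu: H, 4 pu L, 5 bo: H, 6 go:s H.
Parse left to right (heavy = foot alone; LL = one foot; stranded L unfooted): mu (ˈfir) (ˈbu:) pu (ˈbo:) (ˈgo:s).
Foot heads: 2, 3, 5, 6.
Primary stress on the leftmost head = syllable 2.
Secondary stress on 3, 5, 6: mu.ˈfir.ˌbu:.pu.ˌbo:.ˌgo:s.

primary 2, secondary 3, 5, 6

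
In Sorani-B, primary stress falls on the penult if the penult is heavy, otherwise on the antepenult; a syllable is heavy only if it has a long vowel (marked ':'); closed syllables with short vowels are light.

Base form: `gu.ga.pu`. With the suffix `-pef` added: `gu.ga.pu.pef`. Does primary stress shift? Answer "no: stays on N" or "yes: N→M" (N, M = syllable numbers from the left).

yes: 1→2

Base `gu.ga.pu` (3 syllables):
  Weights: 1 gu L, 2 ga L, 3 pu L.
  The penult (syllable 2, ga) is light, so stress falls on the antepenult (syllable 1, gu).
  → primary stress on syllable 1.
Suffixed `gu.ga.pu.pef` (4 syllables):
  Weights: 2 ga L, 3 pu L, 4 pef L.
  The penult (syllable 3, pu) is light, so stress falls on the antepenult (syllable 2, ga).
  → primary stress on syllable 2.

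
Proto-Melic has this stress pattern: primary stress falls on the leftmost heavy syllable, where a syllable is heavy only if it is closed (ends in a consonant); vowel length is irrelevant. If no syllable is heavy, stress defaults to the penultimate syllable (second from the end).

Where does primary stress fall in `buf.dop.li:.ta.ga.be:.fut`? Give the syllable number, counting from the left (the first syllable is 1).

1

Weights: 1 buf H, 2 dop H, 3 li: L, 4 ta L, 5 ga L, 6 be: L, 7 fut H.
Heavy syllables in the domain: 1, 2, 7. The leftmost is syllable 1 (buf).
Primary stress: syllable 1 → ˈbuf.dop.li:.ta.ga.be:.fut.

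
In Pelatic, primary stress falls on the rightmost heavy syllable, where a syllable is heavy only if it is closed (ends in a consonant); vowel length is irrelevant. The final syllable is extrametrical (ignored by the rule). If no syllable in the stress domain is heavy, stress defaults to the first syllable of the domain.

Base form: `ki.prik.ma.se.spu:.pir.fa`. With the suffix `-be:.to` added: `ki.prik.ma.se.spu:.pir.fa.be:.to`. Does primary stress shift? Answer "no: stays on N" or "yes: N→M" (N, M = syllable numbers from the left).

no: stays on 6

Base `ki.prik.ma.se.spu:.pir.fa` (7 syllables):
  The final syllable (7, fa) is extrametrical; the stress domain is syllables 1–6.
  Weights: 1 ki L, 2 prik H, 3 ma L, 4 se L, 5 spu: L, 6 pir H.
  Heavy syllables in the domain: 2, 6. The rightmost is syllable 6 (pir).
  → primary stress on syllable 6.
Suffixed `ki.prik.ma.se.spu:.pir.fa.be:.to` (9 syllables):
  The final syllable (9, to) is extrametrical; the stress domain is syllables 1–8.
  Weights: 1 ki L, 2 prik H, 3 ma L, 4 se L, 5 spu: L, 6 pir H, 7 fa L, 8 be: L.
  Heavy syllables in the domain: 2, 6. The rightmost is syllable 6 (pir).
  → primary stress on syllable 6.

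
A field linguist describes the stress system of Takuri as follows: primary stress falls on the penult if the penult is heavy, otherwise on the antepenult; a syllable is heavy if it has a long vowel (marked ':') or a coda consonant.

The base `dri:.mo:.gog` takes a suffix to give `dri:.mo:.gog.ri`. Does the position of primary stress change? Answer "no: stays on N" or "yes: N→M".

Base `dri:.mo:.gog` (3 syllables):
  Weights: 1 dri: H, 2 mo: H, 3 gog H.
  The penult (syllable 2, mo:) is heavy, so it takes stress.
  → primary stress on syllable 2.
Suffixed `dri:.mo:.gog.ri` (4 syllables):
  Weights: 2 mo: H, 3 gog H, 4 ri L.
  The penult (syllable 3, gog) is heavy, so it takes stress.
  → primary stress on syllable 3.

yes: 2→3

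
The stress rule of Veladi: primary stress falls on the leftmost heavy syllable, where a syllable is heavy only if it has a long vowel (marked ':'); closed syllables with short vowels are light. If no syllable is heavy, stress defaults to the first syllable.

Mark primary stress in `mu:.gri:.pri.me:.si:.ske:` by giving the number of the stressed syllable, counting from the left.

1

Weights: 1 mu: H, 2 gri: H, 3 pri L, 4 me: H, 5 si: H, 6 ske: H.
Heavy syllables in the domain: 1, 2, 4, 5, 6. The leftmost is syllable 1 (mu:).
Primary stress: syllable 1 → ˈmu:.gri:.pri.me:.si:.ske:.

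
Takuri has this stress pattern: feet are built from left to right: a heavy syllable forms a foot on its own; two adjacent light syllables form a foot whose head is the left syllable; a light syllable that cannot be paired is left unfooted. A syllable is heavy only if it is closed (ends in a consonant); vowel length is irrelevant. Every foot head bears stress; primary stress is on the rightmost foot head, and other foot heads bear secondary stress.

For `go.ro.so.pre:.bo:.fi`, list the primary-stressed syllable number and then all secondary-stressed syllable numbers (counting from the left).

Weights: 1 go L, 2 ro L, 3 so L, 4 pre: L, 5 bo: L, 6 fi L.
Parse left to right (heavy = foot alone; LL = one foot; stranded L unfooted): (ˈgo.ro) (ˈso.pre:) (ˈbo:.fi).
Foot heads: 1, 3, 5.
Primary stress on the rightmost head = syllable 5.
Secondary stress on 1, 3: ˌgo.ro.ˌso.pre:.ˈbo:.fi.

primary 5, secondary 1, 3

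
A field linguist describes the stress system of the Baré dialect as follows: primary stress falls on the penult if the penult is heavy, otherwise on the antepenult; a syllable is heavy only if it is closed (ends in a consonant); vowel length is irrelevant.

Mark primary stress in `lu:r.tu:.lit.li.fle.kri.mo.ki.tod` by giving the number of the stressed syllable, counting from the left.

7

Weights: 7 mo L, 8 ki L, 9 tod H.
The penult (syllable 8, ki) is light, so stress falls on the antepenult (syllable 7, mo).
Primary stress: syllable 7 → lu:r.tu:.lit.li.fle.kri.ˈmo.ki.tod.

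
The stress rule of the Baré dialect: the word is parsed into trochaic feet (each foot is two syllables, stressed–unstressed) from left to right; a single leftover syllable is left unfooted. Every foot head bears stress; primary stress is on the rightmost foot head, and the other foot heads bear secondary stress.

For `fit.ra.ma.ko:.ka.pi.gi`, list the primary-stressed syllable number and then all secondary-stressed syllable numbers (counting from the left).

primary 5, secondary 1, 3

Parse left to right into trochaic (ˈσσ) feet: (ˈfit.ra) (ˈma.ko:) (ˈka.pi) gi. Syllable 7 is left unfooted.
Foot heads (stressed positions): 1, 3, 5.
End Rule Rightmost: primary stress on the rightmost head = syllable 5.
Secondary stress on 1, 3: ˌfit.ra.ˌma.ko:.ˈka.pi.gi.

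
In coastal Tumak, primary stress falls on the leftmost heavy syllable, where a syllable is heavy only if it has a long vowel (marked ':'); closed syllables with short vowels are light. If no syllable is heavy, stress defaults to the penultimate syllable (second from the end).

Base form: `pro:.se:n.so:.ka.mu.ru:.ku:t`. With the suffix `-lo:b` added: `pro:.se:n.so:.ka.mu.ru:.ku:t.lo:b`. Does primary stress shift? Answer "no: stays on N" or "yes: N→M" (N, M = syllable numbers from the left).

Base `pro:.se:n.so:.ka.mu.ru:.ku:t` (7 syllables):
  Weights: 1 pro: H, 2 se:n H, 3 so: H, 4 ka L, 5 mu L, 6 ru: H, 7 ku:t H.
  Heavy syllables in the domain: 1, 2, 3, 6, 7. The leftmost is syllable 1 (pro:).
  → primary stress on syllable 1.
Suffixed `pro:.se:n.so:.ka.mu.ru:.ku:t.lo:b` (8 syllables):
  Weights: 1 pro: H, 2 se:n H, 3 so: H, 4 ka L, 5 mu L, 6 ru: H, 7 ku:t H, 8 lo:b H.
  Heavy syllables in the domain: 1, 2, 3, 6, 7, 8. The leftmost is syllable 1 (pro:).
  → primary stress on syllable 1.

no: stays on 1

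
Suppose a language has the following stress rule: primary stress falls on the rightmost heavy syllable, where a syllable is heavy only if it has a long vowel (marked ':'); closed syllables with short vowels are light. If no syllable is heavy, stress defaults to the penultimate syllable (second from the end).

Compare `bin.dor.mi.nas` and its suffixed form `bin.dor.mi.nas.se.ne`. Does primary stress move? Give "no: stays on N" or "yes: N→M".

Base `bin.dor.mi.nas` (4 syllables):
  Weights: 1 bin L, 2 dor L, 3 mi L, 4 nas L.
  No heavy syllable in the domain; default to the penultimate syllable (second from the end) = syllable 3.
  → primary stress on syllable 3.
Suffixed `bin.dor.mi.nas.se.ne` (6 syllables):
  Weights: 1 bin L, 2 dor L, 3 mi L, 4 nas L, 5 se L, 6 ne L.
  No heavy syllable in the domain; default to the penultimate syllable (second from the end) = syllable 5.
  → primary stress on syllable 5.

yes: 3→5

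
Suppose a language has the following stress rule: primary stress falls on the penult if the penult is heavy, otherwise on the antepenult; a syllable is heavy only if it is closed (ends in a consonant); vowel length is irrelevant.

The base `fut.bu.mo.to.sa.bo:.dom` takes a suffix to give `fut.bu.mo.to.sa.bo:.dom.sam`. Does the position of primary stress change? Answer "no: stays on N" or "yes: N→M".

Base `fut.bu.mo.to.sa.bo:.dom` (7 syllables):
  Weights: 5 sa L, 6 bo: L, 7 dom H.
  The penult (syllable 6, bo:) is light, so stress falls on the antepenult (syllable 5, sa).
  → primary stress on syllable 5.
Suffixed `fut.bu.mo.to.sa.bo:.dom.sam` (8 syllables):
  Weights: 6 bo: L, 7 dom H, 8 sam H.
  The penult (syllable 7, dom) is heavy, so it takes stress.
  → primary stress on syllable 7.

yes: 5→7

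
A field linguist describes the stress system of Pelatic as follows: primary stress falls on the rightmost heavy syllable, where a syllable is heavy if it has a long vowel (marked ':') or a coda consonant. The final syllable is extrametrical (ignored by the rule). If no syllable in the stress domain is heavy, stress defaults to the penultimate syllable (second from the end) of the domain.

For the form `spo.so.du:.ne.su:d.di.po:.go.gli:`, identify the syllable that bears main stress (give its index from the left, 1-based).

The final syllable (9, gli:) is extrametrical; the stress domain is syllables 1–8.
Weights: 1 spo L, 2 so L, 3 du: H, 4 ne L, 5 su:d H, 6 di L, 7 po: H, 8 go L.
Heavy syllables in the domain: 3, 5, 7. The rightmost is syllable 7 (po:).
Primary stress: syllable 7 → spo.so.du:.ne.su:d.di.ˈpo:.go.gli:.

7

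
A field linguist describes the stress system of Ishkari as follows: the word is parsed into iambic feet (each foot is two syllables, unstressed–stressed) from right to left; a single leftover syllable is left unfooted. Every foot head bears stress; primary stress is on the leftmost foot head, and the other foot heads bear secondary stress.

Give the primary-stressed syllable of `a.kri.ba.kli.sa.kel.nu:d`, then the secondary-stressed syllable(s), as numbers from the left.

Parse right to left into iambic (σˈσ) feet: a (kri.ˈba) (kli.ˈsa) (kel.ˈnu:d). Syllable 1 is left unfooted.
Foot heads (stressed positions): 3, 5, 7.
End Rule Leftmost: primary stress on the leftmost head = syllable 3.
Secondary stress on 5, 7: a.kri.ˈba.kli.ˌsa.kel.ˌnu:d.

primary 3, secondary 5, 7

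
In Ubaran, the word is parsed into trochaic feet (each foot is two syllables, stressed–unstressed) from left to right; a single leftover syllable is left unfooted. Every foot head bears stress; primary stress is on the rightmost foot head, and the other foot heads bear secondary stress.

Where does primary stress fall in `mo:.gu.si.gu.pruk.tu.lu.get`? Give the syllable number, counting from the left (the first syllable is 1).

Parse left to right into trochaic (ˈσσ) feet: (ˈmo:.gu) (ˈsi.gu) (ˈpruk.tu) (ˈlu.get).
Foot heads (stressed positions): 1, 3, 5, 7.
End Rule Rightmost: primary stress on the rightmost head = syllable 7.
Primary stress: syllable 7 → mo:.gu.si.gu.pruk.tu.ˈlu.get.

7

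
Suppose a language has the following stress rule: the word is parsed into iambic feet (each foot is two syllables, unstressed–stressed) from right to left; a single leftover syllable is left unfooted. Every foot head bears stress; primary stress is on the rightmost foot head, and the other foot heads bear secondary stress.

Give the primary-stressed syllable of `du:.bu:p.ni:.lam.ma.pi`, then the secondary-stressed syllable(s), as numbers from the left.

Parse right to left into iambic (σˈσ) feet: (du:.ˈbu:p) (ni:.ˈlam) (ma.ˈpi).
Foot heads (stressed positions): 2, 4, 6.
End Rule Rightmost: primary stress on the rightmost head = syllable 6.
Secondary stress on 2, 4: du:.ˌbu:p.ni:.ˌlam.ma.ˈpi.

primary 6, secondary 2, 4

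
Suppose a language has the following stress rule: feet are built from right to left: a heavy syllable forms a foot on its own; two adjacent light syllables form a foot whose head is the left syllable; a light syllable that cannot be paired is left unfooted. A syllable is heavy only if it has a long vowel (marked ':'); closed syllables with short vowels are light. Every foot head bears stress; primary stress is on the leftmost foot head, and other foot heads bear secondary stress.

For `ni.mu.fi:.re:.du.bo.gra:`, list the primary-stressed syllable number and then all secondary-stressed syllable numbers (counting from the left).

Weights: 1 ni L, 2 mu L, 3 fi: H, 4 re: H, 5 du L, 6 bo L, 7 gra: H.
Parse right to left (heavy = foot alone; LL = one foot; stranded L unfooted): (ˈni.mu) (ˈfi:) (ˈre:) (ˈdu.bo) (ˈgra:).
Foot heads: 1, 3, 4, 5, 7.
Primary stress on the leftmost head = syllable 1.
Secondary stress on 3, 4, 5, 7: ˈni.mu.ˌfi:.ˌre:.ˌdu.bo.ˌgra:.

primary 1, secondary 3, 4, 5, 7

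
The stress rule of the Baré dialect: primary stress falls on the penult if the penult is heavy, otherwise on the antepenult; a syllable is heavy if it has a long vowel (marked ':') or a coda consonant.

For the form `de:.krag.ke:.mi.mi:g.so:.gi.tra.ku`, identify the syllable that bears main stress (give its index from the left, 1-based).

Weights: 7 gi L, 8 tra L, 9 ku L.
The penult (syllable 8, tra) is light, so stress falls on the antepenult (syllable 7, gi).
Primary stress: syllable 7 → de:.krag.ke:.mi.mi:g.so:.ˈgi.tra.ku.

7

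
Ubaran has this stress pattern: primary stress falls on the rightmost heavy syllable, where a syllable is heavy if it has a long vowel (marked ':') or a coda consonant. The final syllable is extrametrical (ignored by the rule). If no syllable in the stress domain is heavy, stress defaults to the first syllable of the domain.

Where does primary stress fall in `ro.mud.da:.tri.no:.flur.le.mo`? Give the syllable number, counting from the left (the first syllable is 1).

6

The final syllable (8, mo) is extrametrical; the stress domain is syllables 1–7.
Weights: 1 ro L, 2 mud H, 3 da: H, 4 tri L, 5 no: H, 6 flur H, 7 le L.
Heavy syllables in the domain: 2, 3, 5, 6. The rightmost is syllable 6 (flur).
Primary stress: syllable 6 → ro.mud.da:.tri.no:.ˈflur.le.mo.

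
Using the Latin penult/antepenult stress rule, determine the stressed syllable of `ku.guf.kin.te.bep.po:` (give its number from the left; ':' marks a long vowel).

Classical Latin: stress the penult if heavy (long vowel or closed), else the antepenult.
Weights: 4 te L, 5 bep H, 6 po: H.
The penult (syllable 5, bep) is heavy, so it takes stress.
Stress on syllable 5: ku.guf.kin.te.ˈbep.po:.

5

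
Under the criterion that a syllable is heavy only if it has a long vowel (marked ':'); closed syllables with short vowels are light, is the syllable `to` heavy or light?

`to`: short vowel, open (no coda). Short vowel → light.

light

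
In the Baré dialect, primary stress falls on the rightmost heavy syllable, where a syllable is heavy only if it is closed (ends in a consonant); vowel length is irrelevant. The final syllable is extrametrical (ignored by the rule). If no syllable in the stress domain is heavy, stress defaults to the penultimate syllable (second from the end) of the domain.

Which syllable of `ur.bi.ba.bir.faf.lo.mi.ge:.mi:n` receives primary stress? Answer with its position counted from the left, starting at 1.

The final syllable (9, mi:n) is extrametrical; the stress domain is syllables 1–8.
Weights: 1 ur H, 2 bi L, 3 ba L, 4 bir H, 5 faf H, 6 lo L, 7 mi L, 8 ge: L.
Heavy syllables in the domain: 1, 4, 5. The rightmost is syllable 5 (faf).
Primary stress: syllable 5 → ur.bi.ba.bir.ˈfaf.lo.mi.ge:.mi:n.

5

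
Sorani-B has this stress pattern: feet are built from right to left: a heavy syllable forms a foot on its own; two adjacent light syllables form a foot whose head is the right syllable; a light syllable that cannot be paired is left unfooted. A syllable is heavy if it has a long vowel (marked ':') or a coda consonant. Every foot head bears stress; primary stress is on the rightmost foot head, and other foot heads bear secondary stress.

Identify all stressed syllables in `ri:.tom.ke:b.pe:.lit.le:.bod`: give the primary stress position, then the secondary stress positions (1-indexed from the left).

primary 7, secondary 1, 2, 3, 4, 5, 6

Weights: 1 ri: H, 2 tom H, 3 ke:b H, 4 pe: H, 5 lit H, 6 le: H, 7 bod H.
Parse right to left (heavy = foot alone; LL = one foot; stranded L unfooted): (ˈri:) (ˈtom) (ˈke:b) (ˈpe:) (ˈlit) (ˈle:) (ˈbod).
Foot heads: 1, 2, 3, 4, 5, 6, 7.
Primary stress on the rightmost head = syllable 7.
Secondary stress on 1, 2, 3, 4, 5, 6: ˌri:.ˌtom.ˌke:b.ˌpe:.ˌlit.ˌle:.ˈbod.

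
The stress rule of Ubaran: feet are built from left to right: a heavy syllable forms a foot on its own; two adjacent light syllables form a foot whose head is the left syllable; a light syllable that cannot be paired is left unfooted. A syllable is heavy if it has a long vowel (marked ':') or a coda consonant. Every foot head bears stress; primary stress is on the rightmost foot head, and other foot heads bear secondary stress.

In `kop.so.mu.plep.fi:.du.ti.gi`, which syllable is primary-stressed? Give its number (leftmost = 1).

6

Weights: 1 kop H, 2 so L, 3 mu L, 4 plep H, 5 fi: H, 6 du L, 7 ti L, 8 gi L.
Parse left to right (heavy = foot alone; LL = one foot; stranded L unfooted): (ˈkop) (ˈso.mu) (ˈplep) (ˈfi:) (ˈdu.ti) gi.
Foot heads: 1, 2, 4, 5, 6.
Primary stress on the rightmost head = syllable 6.
Primary stress: syllable 6 → kop.so.mu.plep.fi:.ˈdu.ti.gi.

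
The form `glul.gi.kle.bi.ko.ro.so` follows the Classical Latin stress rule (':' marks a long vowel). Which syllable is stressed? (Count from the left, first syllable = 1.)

5

Classical Latin: stress the penult if heavy (long vowel or closed), else the antepenult.
Weights: 5 ko L, 6 ro L, 7 so L.
The penult (syllable 6, ro) is light, so stress falls on the antepenult (syllable 5, ko).
Stress on syllable 5: glul.gi.kle.bi.ˈko.ro.so.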